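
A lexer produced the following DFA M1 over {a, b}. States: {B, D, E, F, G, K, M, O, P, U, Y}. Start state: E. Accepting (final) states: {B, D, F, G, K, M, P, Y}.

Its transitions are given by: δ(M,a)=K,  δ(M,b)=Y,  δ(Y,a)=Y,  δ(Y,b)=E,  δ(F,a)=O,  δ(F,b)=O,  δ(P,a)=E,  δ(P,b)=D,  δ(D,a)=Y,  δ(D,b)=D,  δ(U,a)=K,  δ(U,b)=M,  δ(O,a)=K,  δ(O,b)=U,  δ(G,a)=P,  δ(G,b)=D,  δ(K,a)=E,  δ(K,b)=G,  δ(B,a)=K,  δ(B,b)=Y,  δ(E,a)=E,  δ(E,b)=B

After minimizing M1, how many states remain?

States {F,M,O,U} cannot be reached from the start state, so discard them.
Start with accepting vs non-accepting: {B,D,G,K,P,Y} | {E}.
Refine {B,D,G,K,P,Y} on symbol a: members go to different blocks, giving {B,D,G,Y} and {K,P}.
Refine {B,D,G,Y} on symbol a: members go to different blocks, giving {B,G} and {D,Y}.
On input b, block {K,P} splits into {K} and {P}.
On input a, block {B,G} splits into {B} and {G}.
Split {D,Y} by δ(·,b) → {Y} and {D}.
Stable partition: {B} | {E} | {K} | {Y} | {P} | {G} | {D} — 7 equivalence classes.

7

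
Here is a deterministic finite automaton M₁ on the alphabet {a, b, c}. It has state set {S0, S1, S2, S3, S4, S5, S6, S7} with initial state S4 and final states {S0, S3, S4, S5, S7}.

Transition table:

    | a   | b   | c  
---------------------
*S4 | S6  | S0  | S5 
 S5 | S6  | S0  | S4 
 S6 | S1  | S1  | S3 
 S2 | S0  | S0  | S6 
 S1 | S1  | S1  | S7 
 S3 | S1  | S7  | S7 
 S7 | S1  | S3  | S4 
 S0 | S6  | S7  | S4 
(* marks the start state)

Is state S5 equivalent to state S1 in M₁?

No

Reachable states from the start: {S0,S1,S3,S4,S5,S6,S7}. Unreachable: {S2} — drop them.
Initial partition by acceptance: {S0,S3,S4,S5,S7} | {S1,S6}.
No further refinement is possible. Final partition (2 blocks): {S0,S3,S4,S5,S7} | {S1,S6}.
S5 and S1 end up in different blocks, so they are distinguishable. For instance, the string 'ε' is accepted from only S5.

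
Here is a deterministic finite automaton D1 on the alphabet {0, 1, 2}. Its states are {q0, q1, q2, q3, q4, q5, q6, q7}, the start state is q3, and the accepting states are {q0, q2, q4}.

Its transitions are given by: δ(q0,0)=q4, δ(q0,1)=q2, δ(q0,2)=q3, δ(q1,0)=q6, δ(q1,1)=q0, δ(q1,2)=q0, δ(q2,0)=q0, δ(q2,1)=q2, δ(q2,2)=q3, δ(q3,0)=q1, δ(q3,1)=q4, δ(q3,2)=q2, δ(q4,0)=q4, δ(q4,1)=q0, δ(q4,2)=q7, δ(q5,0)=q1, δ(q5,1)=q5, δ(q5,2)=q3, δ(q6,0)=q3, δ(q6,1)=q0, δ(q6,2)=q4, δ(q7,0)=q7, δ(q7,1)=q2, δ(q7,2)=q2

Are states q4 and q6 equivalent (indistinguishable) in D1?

Reachable states from the start: {q0,q1,q2,q3,q4,q6,q7}. Unreachable: {q5} — drop them.
P0 = {q0,q2,q4} | {q1,q3,q6,q7}.
No further refinement is possible. Final partition (2 blocks): {q0,q2,q4} | {q1,q3,q6,q7}.
q4 and q6 end up in different blocks, so they are distinguishable. For instance, the string 'ε' is accepted from only q4.

No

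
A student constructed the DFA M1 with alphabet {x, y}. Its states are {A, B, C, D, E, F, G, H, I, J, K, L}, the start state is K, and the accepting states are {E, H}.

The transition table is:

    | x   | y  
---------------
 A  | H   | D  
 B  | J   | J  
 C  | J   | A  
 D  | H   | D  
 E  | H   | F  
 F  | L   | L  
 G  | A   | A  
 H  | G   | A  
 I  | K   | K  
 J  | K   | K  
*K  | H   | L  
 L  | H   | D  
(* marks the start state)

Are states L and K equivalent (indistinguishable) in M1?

States {B,C,E,F,I,J} cannot be reached from the start state, so discard them.
Start with accepting vs non-accepting: {H} | {A,D,G,K,L}.
Refine {A,D,G,K,L} on symbol x: members go to different blocks, giving {A,D,K,L} and {G}.
Stable partition: {H} | {A,D,K,L} | {G} — 3 equivalence classes.
L and K lie in the same block of the stable partition, so they are equivalent — no string distinguishes them.

Yes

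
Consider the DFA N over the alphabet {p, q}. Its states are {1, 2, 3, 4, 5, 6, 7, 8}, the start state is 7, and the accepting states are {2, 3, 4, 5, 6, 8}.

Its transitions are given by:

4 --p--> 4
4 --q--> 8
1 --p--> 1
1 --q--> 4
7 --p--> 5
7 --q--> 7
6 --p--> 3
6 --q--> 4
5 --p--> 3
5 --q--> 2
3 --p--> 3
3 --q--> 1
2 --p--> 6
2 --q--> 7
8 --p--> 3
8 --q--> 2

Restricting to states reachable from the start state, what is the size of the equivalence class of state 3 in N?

1

P0 = {2,3,4,5,6,8} | {1,7}.
Split {2,3,4,5,6,8} by δ(·,q) → {4,5,6,8} and {2,3}.
Refine {4,5,6,8} on symbol p: members go to different blocks, giving {5,6,8} and {4}.
On input q, block {5,6,8} splits into {5,8} and {6}.
On input p, block {1,7} splits into {1} and {7}.
Split {2,3} by δ(·,p) → {2} and {3}.
Stable partition: {5,8} | {1} | {2} | {4} | {6} | {7} | {3} — 7 equivalence classes.
State 3 belongs to the block {3}, which has 1 states.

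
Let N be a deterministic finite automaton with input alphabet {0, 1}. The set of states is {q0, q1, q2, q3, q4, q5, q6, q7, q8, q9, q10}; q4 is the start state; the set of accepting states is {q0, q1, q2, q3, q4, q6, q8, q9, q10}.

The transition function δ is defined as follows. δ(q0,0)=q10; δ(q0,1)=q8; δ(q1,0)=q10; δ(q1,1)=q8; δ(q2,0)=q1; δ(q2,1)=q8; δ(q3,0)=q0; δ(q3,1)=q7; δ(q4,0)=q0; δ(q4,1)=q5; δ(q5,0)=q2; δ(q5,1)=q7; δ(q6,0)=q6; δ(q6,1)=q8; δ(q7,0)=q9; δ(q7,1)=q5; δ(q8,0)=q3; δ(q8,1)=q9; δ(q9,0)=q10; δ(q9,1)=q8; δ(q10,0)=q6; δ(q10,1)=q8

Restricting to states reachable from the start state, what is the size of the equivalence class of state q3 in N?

2

Every state is reachable, so we keep all 11.
Start with accepting vs non-accepting: {q0,q1,q2,q3,q4,q6,q8,q9,q10} | {q5,q7}.
Refine {q0,q1,q2,q3,q4,q6,q8,q9,q10} on symbol 1: members go to different blocks, giving {q0,q1,q2,q6,q8,q9,q10} and {q3,q4}.
Refine {q0,q1,q2,q6,q8,q9,q10} on symbol 0: members go to different blocks, giving {q0,q1,q2,q6,q9,q10} and {q8}.
The partition is now stable with 4 blocks: {q0,q1,q2,q6,q9,q10} | {q5,q7} | {q3,q4} | {q8}.
The equivalence class containing q3 is {q3,q4}, of size 2.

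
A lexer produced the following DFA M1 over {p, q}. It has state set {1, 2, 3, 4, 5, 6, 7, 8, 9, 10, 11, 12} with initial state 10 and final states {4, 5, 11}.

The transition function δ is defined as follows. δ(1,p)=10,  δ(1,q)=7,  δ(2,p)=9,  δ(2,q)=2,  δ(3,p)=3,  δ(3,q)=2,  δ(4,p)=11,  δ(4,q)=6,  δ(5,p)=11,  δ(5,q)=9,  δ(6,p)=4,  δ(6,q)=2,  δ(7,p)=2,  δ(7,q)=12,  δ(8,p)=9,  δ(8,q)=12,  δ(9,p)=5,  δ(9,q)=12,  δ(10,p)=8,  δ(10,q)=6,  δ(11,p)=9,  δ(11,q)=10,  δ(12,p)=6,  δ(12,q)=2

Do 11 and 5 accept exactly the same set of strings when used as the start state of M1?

No

Reachable states from the start: {2,4,5,6,8,9,10,11,12}. Unreachable: {1,3,7} — drop them.
Start with accepting vs non-accepting: {4,5,11} | {2,6,8,9,10,12}.
Split {4,5,11} by δ(·,p) → {4,5} and {11}.
Refine {2,6,8,9,10,12} on symbol p: members go to different blocks, giving {2,8,10,12} and {6,9}.
Refine {2,8,10,12} on symbol p: members go to different blocks, giving {2,8,12} and {10}.
The partition is now stable with 5 blocks: {4,5} | {2,8,12} | {11} | {6,9} | {10}.
11 and 5 end up in different blocks, so they are distinguishable. For instance, the string 'p' is accepted from only 5.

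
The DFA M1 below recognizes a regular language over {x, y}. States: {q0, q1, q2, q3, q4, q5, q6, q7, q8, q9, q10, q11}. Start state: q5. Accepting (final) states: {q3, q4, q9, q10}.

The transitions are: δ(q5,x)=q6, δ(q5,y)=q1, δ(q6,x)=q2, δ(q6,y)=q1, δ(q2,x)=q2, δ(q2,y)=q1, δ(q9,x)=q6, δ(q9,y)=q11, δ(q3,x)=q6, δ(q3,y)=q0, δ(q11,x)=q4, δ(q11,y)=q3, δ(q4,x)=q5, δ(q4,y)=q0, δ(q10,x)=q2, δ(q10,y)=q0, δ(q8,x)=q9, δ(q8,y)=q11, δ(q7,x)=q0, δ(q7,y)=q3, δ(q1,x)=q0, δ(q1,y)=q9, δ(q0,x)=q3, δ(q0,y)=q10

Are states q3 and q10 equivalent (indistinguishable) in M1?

Yes

Reachable states from the start: {q0,q1,q2,q3,q4,q5,q6,q9,q10,q11}. Unreachable: {q7,q8} — drop them.
Start with accepting vs non-accepting: {q3,q4,q9,q10} | {q0,q1,q2,q5,q6,q11}.
Refine {q0,q1,q2,q5,q6,q11} on symbol x: members go to different blocks, giving {q1,q2,q5,q6} and {q0,q11}.
Refine {q1,q2,q5,q6} on symbol x: members go to different blocks, giving {q2,q5,q6} and {q1}.
Stable partition: {q3,q4,q9,q10} | {q2,q5,q6} | {q0,q11} | {q1} — 4 equivalence classes.
q3 and q10 lie in the same block of the stable partition, so they are equivalent — no string distinguishes them.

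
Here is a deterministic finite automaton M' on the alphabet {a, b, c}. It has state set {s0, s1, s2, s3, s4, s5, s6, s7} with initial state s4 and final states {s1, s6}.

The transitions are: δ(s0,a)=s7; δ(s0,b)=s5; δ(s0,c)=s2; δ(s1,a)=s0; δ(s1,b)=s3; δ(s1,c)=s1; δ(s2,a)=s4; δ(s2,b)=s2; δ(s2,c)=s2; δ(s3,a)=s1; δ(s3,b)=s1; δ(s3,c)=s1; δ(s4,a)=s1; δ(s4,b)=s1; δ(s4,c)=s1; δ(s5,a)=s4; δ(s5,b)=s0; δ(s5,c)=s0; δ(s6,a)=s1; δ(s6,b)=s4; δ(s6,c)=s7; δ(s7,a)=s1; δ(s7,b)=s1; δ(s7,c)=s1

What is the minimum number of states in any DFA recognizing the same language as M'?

Reachable states from the start: {s0,s1,s2,s3,s4,s5,s7}. Unreachable: {s6} — drop them.
Initial partition by acceptance: {s1} | {s0,s2,s3,s4,s5,s7}.
On input a, block {s0,s2,s3,s4,s5,s7} splits into {s0,s2,s5} and {s3,s4,s7}.
No further refinement is possible. Final partition (3 blocks): {s1} | {s0,s2,s5} | {s3,s4,s7}.

3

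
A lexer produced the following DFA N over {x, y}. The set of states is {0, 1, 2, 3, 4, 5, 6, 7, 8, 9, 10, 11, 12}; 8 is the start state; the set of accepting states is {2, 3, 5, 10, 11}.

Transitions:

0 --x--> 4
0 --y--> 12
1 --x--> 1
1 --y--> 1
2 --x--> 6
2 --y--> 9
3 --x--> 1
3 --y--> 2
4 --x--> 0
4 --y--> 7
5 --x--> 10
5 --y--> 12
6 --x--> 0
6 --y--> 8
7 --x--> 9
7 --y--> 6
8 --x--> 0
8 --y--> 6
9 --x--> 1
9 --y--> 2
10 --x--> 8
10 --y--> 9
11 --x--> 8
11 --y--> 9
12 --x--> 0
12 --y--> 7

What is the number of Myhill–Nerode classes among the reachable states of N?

States {3,5,10,11} cannot be reached from the start state, so discard them.
Start with accepting vs non-accepting: {2} | {0,1,4,6,7,8,9,12}.
Split {0,1,4,6,7,8,9,12} by δ(·,y) → {0,1,4,6,7,8,12} and {9}.
Split {0,1,4,6,7,8,12} by δ(·,x) → {0,1,4,6,8,12} and {7}.
Split {0,1,4,6,8,12} by δ(·,y) → {0,1,6,8} and {4,12}.
Split {0,1,6,8} by δ(·,x) → {1,6,8} and {0}.
Split {1,6,8} by δ(·,x) → {6,8} and {1}.
Stable partition: {2} | {6,8} | {9} | {7} | {4,12} | {0} | {1} — 7 equivalence classes.

7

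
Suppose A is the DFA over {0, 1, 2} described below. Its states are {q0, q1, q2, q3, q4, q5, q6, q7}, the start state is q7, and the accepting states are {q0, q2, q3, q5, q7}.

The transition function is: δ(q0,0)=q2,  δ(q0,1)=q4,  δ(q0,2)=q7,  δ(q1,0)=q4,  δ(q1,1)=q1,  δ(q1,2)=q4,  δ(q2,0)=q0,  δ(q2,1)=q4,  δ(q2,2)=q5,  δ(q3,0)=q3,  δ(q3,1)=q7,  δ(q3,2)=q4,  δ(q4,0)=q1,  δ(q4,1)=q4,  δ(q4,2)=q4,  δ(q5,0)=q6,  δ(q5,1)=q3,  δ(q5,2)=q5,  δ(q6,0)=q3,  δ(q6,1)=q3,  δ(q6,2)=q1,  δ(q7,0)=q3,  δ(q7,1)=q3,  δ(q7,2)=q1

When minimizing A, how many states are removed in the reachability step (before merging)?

4

Starting at q7 and following transitions, the reachable set is {q1, q3, q4, q7}. That leaves q0, q2, q5, q6 unreachable — 4 in total.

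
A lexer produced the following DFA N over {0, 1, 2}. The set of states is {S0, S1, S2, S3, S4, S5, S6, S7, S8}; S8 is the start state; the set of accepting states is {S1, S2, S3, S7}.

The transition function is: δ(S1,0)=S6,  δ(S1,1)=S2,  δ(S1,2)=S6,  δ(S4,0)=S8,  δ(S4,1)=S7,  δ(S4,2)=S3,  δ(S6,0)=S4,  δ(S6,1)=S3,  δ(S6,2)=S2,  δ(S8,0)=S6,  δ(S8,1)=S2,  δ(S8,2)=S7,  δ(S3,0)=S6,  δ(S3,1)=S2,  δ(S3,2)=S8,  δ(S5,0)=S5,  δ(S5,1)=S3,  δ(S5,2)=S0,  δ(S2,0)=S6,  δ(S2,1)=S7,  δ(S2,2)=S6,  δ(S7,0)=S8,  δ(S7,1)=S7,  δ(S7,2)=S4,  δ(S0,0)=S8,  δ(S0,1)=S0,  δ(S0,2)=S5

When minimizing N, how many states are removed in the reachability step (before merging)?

BFS from S8 reaches {S2, S3, S4, S6, S7, S8}; the 3 state(s) S0, S1, S5 are never visited.

3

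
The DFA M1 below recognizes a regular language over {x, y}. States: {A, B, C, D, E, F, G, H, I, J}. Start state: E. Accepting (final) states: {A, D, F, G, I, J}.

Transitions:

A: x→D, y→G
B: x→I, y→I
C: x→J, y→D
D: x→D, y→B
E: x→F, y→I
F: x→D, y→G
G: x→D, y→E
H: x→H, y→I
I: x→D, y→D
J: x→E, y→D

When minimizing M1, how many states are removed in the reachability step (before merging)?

4

BFS from E reaches {B, D, E, F, G, I}; the 4 state(s) A, C, H, J are never visited.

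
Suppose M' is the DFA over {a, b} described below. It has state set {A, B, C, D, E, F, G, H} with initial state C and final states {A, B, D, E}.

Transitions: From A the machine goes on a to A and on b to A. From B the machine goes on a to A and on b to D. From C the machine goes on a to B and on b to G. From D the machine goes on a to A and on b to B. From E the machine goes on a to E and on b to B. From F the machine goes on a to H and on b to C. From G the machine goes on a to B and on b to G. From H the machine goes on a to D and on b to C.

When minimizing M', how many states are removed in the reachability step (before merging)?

3

Starting at C and following transitions, the reachable set is {A, B, C, D, G}. That leaves E, F, H unreachable — 3 in total.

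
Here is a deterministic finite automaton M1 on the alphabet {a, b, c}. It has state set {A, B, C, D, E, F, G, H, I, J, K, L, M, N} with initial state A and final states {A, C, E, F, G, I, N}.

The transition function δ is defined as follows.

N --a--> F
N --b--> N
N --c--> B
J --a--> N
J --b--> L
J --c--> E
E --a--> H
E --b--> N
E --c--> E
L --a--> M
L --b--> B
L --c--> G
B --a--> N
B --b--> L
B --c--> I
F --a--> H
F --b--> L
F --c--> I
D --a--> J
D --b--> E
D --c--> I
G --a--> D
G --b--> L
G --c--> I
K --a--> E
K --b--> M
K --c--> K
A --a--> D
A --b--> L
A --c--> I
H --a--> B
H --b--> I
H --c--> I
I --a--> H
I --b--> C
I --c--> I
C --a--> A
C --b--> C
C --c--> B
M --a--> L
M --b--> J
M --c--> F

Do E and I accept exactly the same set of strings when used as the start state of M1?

States {K} cannot be reached from the start state, so discard them.
Initial partition by acceptance: {A,C,E,F,G,I,N} | {B,D,H,J,L,M}.
Split {A,C,E,F,G,I,N} by δ(·,a) → {A,E,F,G,I} and {C,N}.
On input b, block {A,E,F,G,I} splits into {A,F,G} and {E,I}.
Refine {B,D,H,J,L,M} on symbol a: members go to different blocks, giving {D,H,L,M} and {B,J}.
On input a, block {D,H,L,M} splits into {D,H} and {L,M}.
The partition is now stable with 6 blocks: {A,F,G} | {D,H} | {C,N} | {E,I} | {B,J} | {L,M}.
E and I lie in the same block of the stable partition, so they are equivalent — no string distinguishes them.

Yes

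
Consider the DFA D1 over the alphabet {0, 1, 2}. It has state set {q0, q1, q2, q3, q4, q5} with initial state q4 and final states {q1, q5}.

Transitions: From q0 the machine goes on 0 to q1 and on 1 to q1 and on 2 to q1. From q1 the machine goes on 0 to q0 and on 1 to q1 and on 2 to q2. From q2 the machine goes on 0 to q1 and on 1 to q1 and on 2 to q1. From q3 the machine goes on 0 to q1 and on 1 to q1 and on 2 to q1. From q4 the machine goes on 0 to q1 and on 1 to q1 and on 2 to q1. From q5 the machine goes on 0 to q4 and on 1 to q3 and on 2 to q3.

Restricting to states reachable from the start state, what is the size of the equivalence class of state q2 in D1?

First remove the unreachable states {q3,q5}; 4 states remain.
P0 = {q1} | {q0,q2,q4}.
No further refinement is possible. Final partition (2 blocks): {q1} | {q0,q2,q4}.
State q2 belongs to the block {q0,q2,q4}, which has 3 states.

3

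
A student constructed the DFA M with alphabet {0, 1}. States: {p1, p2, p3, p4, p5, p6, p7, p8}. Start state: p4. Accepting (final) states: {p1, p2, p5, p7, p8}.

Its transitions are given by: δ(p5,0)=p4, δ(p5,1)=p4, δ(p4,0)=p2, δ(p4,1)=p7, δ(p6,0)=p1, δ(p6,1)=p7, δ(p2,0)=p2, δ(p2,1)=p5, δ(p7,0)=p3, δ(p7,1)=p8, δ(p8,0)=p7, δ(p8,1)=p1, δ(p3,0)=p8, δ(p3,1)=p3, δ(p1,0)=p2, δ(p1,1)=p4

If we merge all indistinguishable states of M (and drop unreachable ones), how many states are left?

Reachable states from the start: {p1,p2,p3,p4,p5,p7,p8}. Unreachable: {p6} — drop them.
P0 = {p1,p2,p5,p7,p8} | {p3,p4}.
On input 0, block {p1,p2,p5,p7,p8} splits into {p1,p2,p8} and {p5,p7}.
Refine {p1,p2,p8} on symbol 0: members go to different blocks, giving {p1,p2} and {p8}.
On input 1, block {p1,p2} splits into {p1} and {p2}.
Split {p3,p4} by δ(·,0) → {p3} and {p4}.
On input 0, block {p5,p7} splits into {p5} and {p7}.
The partition is now stable with 7 blocks: {p1} | {p3} | {p5} | {p8} | {p2} | {p4} | {p7}.

7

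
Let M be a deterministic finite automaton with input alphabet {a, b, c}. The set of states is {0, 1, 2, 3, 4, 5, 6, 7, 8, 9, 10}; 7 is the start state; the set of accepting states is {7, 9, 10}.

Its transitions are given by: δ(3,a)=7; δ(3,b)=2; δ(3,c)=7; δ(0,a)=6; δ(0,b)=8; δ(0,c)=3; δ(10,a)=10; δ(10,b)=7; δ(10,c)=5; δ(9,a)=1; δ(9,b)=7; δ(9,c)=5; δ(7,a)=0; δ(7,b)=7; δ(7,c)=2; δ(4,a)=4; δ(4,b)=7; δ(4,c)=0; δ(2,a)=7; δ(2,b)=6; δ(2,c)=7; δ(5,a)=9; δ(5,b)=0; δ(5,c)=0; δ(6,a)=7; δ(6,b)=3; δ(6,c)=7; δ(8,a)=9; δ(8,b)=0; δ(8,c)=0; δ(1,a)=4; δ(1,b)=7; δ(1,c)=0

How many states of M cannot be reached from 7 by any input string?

1

No path from 7 leads to 10; the other 10 states are all reachable.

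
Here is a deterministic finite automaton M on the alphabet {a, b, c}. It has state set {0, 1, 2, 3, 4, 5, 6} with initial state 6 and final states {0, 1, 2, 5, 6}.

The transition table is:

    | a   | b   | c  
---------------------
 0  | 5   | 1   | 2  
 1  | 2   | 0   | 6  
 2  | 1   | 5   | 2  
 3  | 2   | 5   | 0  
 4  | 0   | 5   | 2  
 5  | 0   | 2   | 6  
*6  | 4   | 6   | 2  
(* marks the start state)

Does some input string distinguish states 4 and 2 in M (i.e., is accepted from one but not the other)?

Yes

First remove the unreachable states {3}; 6 states remain.
Initial partition by acceptance: {0,1,2,5,6} | {4}.
Split {0,1,2,5,6} by δ(·,a) → {0,1,2,5} and {6}.
Split {0,1,2,5} by δ(·,c) → {0,2} and {1,5}.
No further refinement is possible. Final partition (4 blocks): {0,2} | {4} | {6} | {1,5}.
4 and 2 end up in different blocks, so they are distinguishable. For instance, the string 'ε' is accepted from only 2.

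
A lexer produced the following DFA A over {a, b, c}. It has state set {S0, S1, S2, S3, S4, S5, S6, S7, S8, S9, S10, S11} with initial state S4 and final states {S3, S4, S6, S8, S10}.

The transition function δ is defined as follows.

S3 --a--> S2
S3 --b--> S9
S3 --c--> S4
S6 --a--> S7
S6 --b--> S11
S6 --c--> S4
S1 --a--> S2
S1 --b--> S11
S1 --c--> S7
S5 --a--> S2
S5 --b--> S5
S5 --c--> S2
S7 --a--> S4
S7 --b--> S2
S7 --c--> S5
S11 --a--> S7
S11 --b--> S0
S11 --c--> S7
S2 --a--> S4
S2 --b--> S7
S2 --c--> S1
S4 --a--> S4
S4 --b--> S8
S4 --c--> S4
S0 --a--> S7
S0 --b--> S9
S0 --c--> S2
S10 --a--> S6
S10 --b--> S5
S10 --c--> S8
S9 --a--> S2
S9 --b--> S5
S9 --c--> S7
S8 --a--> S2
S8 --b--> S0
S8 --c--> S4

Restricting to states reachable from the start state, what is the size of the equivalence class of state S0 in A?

States {S3,S6,S10} cannot be reached from the start state, so discard them.
Start with accepting vs non-accepting: {S4,S8} | {S0,S1,S2,S5,S7,S9,S11}.
Split {S4,S8} by δ(·,a) → {S4} and {S8}.
On input a, block {S0,S1,S2,S5,S7,S9,S11} splits into {S0,S1,S5,S9,S11} and {S2,S7}.
Stable partition: {S4} | {S0,S1,S5,S9,S11} | {S8} | {S2,S7} — 4 equivalence classes.
The equivalence class containing S0 is {S0,S1,S5,S9,S11}, of size 5.

5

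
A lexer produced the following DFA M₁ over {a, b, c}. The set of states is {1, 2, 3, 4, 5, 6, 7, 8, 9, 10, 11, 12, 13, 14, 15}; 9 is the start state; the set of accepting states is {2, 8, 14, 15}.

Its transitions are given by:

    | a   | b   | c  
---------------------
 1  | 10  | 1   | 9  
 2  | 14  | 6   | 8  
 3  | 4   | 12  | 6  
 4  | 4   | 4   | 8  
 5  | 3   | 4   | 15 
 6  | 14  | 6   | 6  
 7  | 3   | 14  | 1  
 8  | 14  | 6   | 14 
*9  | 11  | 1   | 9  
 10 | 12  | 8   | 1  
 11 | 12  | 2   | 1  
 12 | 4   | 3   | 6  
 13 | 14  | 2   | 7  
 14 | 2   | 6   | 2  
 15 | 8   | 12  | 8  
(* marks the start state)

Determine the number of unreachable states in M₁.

4

BFS from 9 reaches {1, 2, 3, 4, 6, 8, 9, 10, 11, 12, 14}; the 4 state(s) 5, 7, 13, 15 are never visited.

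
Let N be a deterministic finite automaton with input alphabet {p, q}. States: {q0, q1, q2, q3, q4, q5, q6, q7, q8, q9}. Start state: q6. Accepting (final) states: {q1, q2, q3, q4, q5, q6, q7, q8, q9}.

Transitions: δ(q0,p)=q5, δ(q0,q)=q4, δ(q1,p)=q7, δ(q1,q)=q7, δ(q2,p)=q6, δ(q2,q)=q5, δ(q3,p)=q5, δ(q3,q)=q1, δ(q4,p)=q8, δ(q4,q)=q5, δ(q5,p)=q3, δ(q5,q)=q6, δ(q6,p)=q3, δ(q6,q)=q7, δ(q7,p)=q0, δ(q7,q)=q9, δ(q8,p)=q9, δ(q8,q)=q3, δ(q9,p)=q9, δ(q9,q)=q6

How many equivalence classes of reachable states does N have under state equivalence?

9

Reachable states from the start: {q0,q1,q3,q4,q5,q6,q7,q8,q9}. Unreachable: {q2} — drop them.
Initial partition by acceptance: {q1,q3,q4,q5,q6,q7,q8,q9} | {q0}.
On input p, block {q1,q3,q4,q5,q6,q7,q8,q9} splits into {q1,q3,q4,q5,q6,q8,q9} and {q7}.
On input p, block {q1,q3,q4,q5,q6,q8,q9} splits into {q3,q4,q5,q6,q8,q9} and {q1}.
On input q, block {q3,q4,q5,q6,q8,q9} splits into {q4,q5,q8,q9} and {q3} and {q6}.
Split {q4,q5,q8,q9} by δ(·,p) → {q4,q8,q9} and {q5}.
On input q, block {q4,q8,q9} splits into {q4} and {q8} and {q9}.
Stable partition: {q4} | {q0} | {q7} | {q1} | {q3} | {q6} | {q5} | {q8} | {q9} — 9 equivalence classes.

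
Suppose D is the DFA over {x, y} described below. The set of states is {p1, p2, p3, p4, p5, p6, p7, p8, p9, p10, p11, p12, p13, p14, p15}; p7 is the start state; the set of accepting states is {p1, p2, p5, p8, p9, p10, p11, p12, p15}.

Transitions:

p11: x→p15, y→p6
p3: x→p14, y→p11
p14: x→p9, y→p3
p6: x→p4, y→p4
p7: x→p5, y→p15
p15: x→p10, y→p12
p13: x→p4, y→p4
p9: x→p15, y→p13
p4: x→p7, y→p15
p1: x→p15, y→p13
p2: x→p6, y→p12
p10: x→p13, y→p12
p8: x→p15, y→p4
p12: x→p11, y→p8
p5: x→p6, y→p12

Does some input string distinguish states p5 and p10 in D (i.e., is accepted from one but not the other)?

No

States {p1,p2,p3,p9,p14} cannot be reached from the start state, so discard them.
P0 = {p5,p8,p10,p11,p12,p15} | {p4,p6,p7,p13}.
Split {p5,p8,p10,p11,p12,p15} by δ(·,x) → {p8,p11,p12,p15} and {p5,p10}.
On input x, block {p8,p11,p12,p15} splits into {p8,p11,p12} and {p15}.
On input x, block {p8,p11,p12} splits into {p8,p11} and {p12}.
Refine {p4,p6,p7,p13} on symbol x: members go to different blocks, giving {p4,p6,p13} and {p7}.
Split {p4,p6,p13} by δ(·,x) → {p6,p13} and {p4}.
Split {p8,p11} by δ(·,y) → {p8} and {p11}.
The partition is now stable with 8 blocks: {p8} | {p6,p13} | {p5,p10} | {p15} | {p12} | {p7} | {p4} | {p11}.
p5 and p10 lie in the same block of the stable partition, so they are equivalent — no string distinguishes them.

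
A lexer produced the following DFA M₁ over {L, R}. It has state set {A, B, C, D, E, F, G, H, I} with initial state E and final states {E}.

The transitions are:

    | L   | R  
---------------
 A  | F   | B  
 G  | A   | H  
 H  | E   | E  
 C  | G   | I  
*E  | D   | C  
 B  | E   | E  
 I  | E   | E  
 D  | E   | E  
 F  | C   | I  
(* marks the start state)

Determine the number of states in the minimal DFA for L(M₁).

Initial partition by acceptance: {E} | {A,B,C,D,F,G,H,I}.
Refine {A,B,C,D,F,G,H,I} on symbol L: members go to different blocks, giving {A,C,F,G} and {B,D,H,I}.
The partition is now stable with 3 blocks: {E} | {A,C,F,G} | {B,D,H,I}.

3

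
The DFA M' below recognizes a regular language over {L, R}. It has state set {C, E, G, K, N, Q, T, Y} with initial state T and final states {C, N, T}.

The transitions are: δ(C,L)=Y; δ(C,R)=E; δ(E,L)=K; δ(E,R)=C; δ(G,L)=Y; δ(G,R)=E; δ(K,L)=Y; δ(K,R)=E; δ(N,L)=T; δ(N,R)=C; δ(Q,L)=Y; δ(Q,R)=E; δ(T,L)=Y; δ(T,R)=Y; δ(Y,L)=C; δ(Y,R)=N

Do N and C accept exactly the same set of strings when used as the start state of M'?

First remove the unreachable states {G,Q}; 6 states remain.
P0 = {C,N,T} | {E,K,Y}.
Refine {C,N,T} on symbol L: members go to different blocks, giving {C,T} and {N}.
On input L, block {E,K,Y} splits into {E,K} and {Y}.
On input R, block {C,T} splits into {C} and {T}.
Refine {E,K} on symbol L: members go to different blocks, giving {E} and {K}.
No further refinement is possible. Final partition (6 blocks): {C} | {E} | {N} | {Y} | {T} | {K}.
N and C end up in different blocks, so they are distinguishable. For instance, the string 'L' is accepted from only N.

No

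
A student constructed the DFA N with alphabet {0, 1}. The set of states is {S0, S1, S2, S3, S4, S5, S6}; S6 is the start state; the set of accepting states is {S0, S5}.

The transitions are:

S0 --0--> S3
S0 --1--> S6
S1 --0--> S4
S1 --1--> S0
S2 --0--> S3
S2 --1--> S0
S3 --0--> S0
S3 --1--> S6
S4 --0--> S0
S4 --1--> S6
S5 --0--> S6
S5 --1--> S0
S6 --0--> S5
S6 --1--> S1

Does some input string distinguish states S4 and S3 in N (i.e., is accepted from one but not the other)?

States {S2} cannot be reached from the start state, so discard them.
Start with accepting vs non-accepting: {S0,S5} | {S1,S3,S4,S6}.
Split {S0,S5} by δ(·,1) → {S0} and {S5}.
Refine {S1,S3,S4,S6} on symbol 0: members go to different blocks, giving {S3,S4} and {S1} and {S6}.
Stable partition: {S0} | {S3,S4} | {S5} | {S1} | {S6} — 5 equivalence classes.
S4 and S3 lie in the same block of the stable partition, so they are equivalent — no string distinguishes them.

No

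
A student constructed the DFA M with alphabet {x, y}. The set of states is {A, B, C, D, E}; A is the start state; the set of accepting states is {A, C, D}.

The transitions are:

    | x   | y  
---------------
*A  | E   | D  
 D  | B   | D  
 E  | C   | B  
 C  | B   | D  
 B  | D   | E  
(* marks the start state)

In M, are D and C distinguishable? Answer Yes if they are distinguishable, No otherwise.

Every state is reachable, so we keep all 5.
Start with accepting vs non-accepting: {A,C,D} | {B,E}.
Stable partition: {A,C,D} | {B,E} — 2 equivalence classes.
D and C lie in the same block of the stable partition, so they are equivalent — no string distinguishes them.

No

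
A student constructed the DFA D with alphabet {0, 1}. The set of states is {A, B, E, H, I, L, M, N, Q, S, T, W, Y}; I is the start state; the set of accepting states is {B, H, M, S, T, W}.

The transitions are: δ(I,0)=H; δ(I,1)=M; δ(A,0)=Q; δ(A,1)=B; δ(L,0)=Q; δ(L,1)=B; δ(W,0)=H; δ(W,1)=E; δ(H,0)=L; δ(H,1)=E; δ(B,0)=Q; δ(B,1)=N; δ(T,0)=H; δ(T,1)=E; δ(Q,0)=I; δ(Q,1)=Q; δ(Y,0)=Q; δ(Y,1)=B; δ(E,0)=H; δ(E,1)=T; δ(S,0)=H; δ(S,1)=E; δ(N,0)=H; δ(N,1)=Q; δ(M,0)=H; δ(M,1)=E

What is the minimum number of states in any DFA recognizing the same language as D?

7

States {A,S,W,Y} cannot be reached from the start state, so discard them.
P0 = {B,H,M,T} | {E,I,L,N,Q}.
Refine {B,H,M,T} on symbol 0: members go to different blocks, giving {M,T} and {B,H}.
Refine {E,I,L,N,Q} on symbol 0: members go to different blocks, giving {E,I,N} and {L,Q}.
Split {E,I,N} by δ(·,1) → {E,I} and {N}.
Refine {B,H} on symbol 1: members go to different blocks, giving {H} and {B}.
Split {L,Q} by δ(·,0) → {L} and {Q}.
The partition is now stable with 7 blocks: {M,T} | {E,I} | {H} | {L} | {N} | {B} | {Q}.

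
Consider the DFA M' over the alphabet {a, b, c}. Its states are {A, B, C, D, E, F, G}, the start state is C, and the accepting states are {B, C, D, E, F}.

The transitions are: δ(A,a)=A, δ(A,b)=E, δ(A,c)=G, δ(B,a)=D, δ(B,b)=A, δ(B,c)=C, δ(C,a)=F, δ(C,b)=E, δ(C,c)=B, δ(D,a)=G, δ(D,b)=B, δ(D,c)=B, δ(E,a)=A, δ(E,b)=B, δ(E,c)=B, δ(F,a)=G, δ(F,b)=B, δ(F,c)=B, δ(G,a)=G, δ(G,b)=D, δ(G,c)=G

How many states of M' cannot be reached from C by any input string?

Every one of the 7 states is reachable from C.

0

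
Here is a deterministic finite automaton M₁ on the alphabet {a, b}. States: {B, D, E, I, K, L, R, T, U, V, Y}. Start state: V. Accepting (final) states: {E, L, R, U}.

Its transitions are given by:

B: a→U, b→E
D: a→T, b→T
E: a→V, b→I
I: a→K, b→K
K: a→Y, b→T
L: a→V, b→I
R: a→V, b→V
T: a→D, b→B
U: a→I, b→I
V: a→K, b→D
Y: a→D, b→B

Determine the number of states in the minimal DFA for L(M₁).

5

States {L,R} cannot be reached from the start state, so discard them.
Start with accepting vs non-accepting: {E,U} | {B,D,I,K,T,V,Y}.
On input a, block {B,D,I,K,T,V,Y} splits into {D,I,K,T,V,Y} and {B}.
Refine {D,I,K,T,V,Y} on symbol b: members go to different blocks, giving {D,I,K,V} and {T,Y}.
On input a, block {D,I,K,V} splits into {I,V} and {D,K}.
Stable partition: {E,U} | {I,V} | {B} | {T,Y} | {D,K} — 5 equivalence classes.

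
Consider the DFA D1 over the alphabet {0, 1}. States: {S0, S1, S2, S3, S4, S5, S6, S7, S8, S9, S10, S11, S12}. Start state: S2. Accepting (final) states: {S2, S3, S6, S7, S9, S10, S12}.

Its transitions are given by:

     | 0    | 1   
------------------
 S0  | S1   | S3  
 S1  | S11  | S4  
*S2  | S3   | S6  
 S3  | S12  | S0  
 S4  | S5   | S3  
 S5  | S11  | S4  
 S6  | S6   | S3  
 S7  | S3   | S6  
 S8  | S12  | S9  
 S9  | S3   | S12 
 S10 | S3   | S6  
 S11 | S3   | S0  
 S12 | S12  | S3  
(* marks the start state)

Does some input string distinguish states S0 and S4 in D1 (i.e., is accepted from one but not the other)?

States {S7,S8,S9,S10} cannot be reached from the start state, so discard them.
Initial partition by acceptance: {S2,S3,S6,S12} | {S0,S1,S4,S5,S11}.
Split {S2,S3,S6,S12} by δ(·,1) → {S2,S6,S12} and {S3}.
Refine {S2,S6,S12} on symbol 0: members go to different blocks, giving {S6,S12} and {S2}.
On input 0, block {S0,S1,S4,S5,S11} splits into {S0,S1,S4,S5} and {S11}.
Split {S0,S1,S4,S5} by δ(·,0) → {S0,S4} and {S1,S5}.
The partition is now stable with 6 blocks: {S6,S12} | {S0,S4} | {S3} | {S2} | {S11} | {S1,S5}.
S0 and S4 lie in the same block of the stable partition, so they are equivalent — no string distinguishes them.

No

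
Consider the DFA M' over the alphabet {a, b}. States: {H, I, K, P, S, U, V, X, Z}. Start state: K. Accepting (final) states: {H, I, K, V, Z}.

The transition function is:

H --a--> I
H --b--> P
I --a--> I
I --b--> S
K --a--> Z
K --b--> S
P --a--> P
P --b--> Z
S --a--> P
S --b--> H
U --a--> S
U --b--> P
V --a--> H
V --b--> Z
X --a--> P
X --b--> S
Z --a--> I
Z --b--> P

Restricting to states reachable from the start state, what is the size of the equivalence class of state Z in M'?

States {U,V,X} cannot be reached from the start state, so discard them.
Start with accepting vs non-accepting: {H,I,K,Z} | {P,S}.
No further refinement is possible. Final partition (2 blocks): {H,I,K,Z} | {P,S}.
State Z belongs to the block {H,I,K,Z}, which has 4 states.

4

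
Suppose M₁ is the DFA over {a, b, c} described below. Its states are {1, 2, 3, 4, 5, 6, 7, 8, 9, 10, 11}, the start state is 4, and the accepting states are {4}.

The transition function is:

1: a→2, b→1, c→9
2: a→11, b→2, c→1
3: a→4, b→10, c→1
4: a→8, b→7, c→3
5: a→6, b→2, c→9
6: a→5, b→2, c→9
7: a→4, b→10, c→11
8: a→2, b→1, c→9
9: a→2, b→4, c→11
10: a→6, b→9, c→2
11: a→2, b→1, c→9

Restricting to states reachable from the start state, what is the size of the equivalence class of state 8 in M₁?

3

All states are reachable from the start state.
Start with accepting vs non-accepting: {4} | {1,2,3,5,6,7,8,9,10,11}.
Split {1,2,3,5,6,7,8,9,10,11} by δ(·,a) → {1,2,5,6,8,9,10,11} and {3,7}.
On input b, block {1,2,5,6,8,9,10,11} splits into {1,2,5,6,8,10,11} and {9}.
Refine {1,2,5,6,8,10,11} on symbol b: members go to different blocks, giving {1,2,5,6,8,11} and {10}.
On input c, block {1,2,5,6,8,11} splits into {1,5,6,8,11} and {2}.
Split {1,5,6,8,11} by δ(·,a) → {1,8,11} and {5,6}.
Stable partition: {4} | {1,8,11} | {3,7} | {9} | {10} | {2} | {5,6} — 7 equivalence classes.
State 8 belongs to the block {1,8,11}, which has 3 states.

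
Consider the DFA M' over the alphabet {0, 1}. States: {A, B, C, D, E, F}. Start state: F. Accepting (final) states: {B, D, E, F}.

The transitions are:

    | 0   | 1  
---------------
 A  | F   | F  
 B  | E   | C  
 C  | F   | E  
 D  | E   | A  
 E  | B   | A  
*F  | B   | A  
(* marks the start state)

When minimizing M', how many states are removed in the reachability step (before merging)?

1

Starting at F and following transitions, the reachable set is {A, B, C, E, F}. That leaves D unreachable — 1 in total.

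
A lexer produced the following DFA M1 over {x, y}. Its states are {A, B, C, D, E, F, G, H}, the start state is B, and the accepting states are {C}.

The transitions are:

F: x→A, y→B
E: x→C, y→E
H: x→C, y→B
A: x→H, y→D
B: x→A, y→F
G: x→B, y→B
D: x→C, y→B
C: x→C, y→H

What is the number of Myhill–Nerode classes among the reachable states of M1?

4

States {E,G} cannot be reached from the start state, so discard them.
P0 = {C} | {A,B,D,F,H}.
Refine {A,B,D,F,H} on symbol x: members go to different blocks, giving {A,B,F} and {D,H}.
Refine {A,B,F} on symbol x: members go to different blocks, giving {B,F} and {A}.
Stable partition: {C} | {B,F} | {D,H} | {A} — 4 equivalence classes.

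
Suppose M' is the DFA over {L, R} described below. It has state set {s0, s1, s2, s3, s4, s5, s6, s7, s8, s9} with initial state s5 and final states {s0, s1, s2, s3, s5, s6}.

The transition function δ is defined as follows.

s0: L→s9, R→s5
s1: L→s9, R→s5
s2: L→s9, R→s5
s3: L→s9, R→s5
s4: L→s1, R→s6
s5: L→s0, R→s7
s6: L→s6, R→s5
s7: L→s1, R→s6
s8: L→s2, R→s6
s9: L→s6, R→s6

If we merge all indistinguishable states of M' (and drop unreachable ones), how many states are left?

5

Reachable states from the start: {s0,s1,s5,s6,s7,s9}. Unreachable: {s2,s3,s4,s8} — drop them.
P0 = {s0,s1,s5,s6} | {s7,s9}.
On input L, block {s0,s1,s5,s6} splits into {s0,s1} and {s5,s6}.
Split {s7,s9} by δ(·,L) → {s7} and {s9}.
On input L, block {s5,s6} splits into {s5} and {s6}.
No further refinement is possible. Final partition (5 blocks): {s0,s1} | {s7} | {s5} | {s9} | {s6}.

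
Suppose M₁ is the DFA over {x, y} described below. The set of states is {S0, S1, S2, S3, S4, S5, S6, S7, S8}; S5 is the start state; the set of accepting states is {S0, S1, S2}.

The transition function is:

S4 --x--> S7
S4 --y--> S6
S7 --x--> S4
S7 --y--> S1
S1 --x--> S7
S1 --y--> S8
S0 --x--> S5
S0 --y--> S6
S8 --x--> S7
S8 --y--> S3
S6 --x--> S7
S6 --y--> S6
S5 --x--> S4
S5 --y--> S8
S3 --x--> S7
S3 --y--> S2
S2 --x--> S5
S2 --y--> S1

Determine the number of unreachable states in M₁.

No path from S5 leads to S0; the other 8 states are all reachable.

1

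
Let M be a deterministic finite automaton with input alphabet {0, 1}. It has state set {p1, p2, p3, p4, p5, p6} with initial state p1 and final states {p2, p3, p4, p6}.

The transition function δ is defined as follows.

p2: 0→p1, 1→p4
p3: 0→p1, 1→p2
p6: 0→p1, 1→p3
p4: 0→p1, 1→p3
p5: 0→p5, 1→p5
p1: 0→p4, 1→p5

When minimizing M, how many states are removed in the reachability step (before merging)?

BFS from p1 reaches {p1, p2, p3, p4, p5}; the 1 state(s) p6 are never visited.

1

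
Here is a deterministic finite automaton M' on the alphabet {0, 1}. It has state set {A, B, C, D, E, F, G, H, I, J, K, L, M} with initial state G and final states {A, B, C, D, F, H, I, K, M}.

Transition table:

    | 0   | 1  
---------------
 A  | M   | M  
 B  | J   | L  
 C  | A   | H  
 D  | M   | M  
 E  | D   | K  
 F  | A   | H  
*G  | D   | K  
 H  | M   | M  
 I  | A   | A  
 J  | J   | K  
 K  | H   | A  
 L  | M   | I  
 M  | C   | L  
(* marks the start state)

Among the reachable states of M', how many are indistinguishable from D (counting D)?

First remove the unreachable states {B,E,F,J}; 9 states remain.
Start with accepting vs non-accepting: {A,C,D,H,I,K,M} | {G,L}.
On input 1, block {A,C,D,H,I,K,M} splits into {A,C,D,H,I,K} and {M}.
Refine {A,C,D,H,I,K} on symbol 0: members go to different blocks, giving {A,D,H} and {C,I,K}.
On input 0, block {G,L} splits into {G} and {L}.
The partition is now stable with 5 blocks: {A,D,H} | {G} | {M} | {C,I,K} | {L}.
The equivalence class containing D is {A,D,H}, of size 3.

3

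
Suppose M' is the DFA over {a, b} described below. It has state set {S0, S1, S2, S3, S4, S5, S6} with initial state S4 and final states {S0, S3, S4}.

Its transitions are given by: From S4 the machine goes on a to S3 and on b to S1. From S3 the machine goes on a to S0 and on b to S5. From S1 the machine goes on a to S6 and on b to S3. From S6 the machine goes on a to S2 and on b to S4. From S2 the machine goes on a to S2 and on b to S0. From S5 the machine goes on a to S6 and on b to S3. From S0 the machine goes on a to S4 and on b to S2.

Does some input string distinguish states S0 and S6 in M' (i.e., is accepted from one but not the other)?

Every state is reachable, so we keep all 7.
Start with accepting vs non-accepting: {S0,S3,S4} | {S1,S2,S5,S6}.
The partition is now stable with 2 blocks: {S0,S3,S4} | {S1,S2,S5,S6}.
S0 and S6 end up in different blocks, so they are distinguishable. For instance, the string 'ε' is accepted from only S0.

Yes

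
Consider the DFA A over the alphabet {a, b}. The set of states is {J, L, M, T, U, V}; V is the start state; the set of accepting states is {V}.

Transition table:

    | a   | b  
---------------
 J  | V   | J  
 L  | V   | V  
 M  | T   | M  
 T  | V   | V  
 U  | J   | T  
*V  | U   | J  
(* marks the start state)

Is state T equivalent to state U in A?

First remove the unreachable states {L,M}; 4 states remain.
Start with accepting vs non-accepting: {V} | {J,T,U}.
Refine {J,T,U} on symbol a: members go to different blocks, giving {J,T} and {U}.
Refine {J,T} on symbol b: members go to different blocks, giving {T} and {J}.
No further refinement is possible. Final partition (4 blocks): {V} | {T} | {U} | {J}.
T and U end up in different blocks, so they are distinguishable. For instance, the string 'a' is accepted from only T.

No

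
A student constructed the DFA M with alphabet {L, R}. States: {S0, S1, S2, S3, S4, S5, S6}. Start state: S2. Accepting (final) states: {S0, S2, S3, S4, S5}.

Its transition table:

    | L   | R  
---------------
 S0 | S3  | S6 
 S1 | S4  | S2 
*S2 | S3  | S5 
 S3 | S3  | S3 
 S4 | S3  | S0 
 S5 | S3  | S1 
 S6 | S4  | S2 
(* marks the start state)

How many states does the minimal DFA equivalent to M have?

4

Every state is reachable, so we keep all 7.
Initial partition by acceptance: {S0,S2,S3,S4,S5} | {S1,S6}.
Split {S0,S2,S3,S4,S5} by δ(·,R) → {S2,S3,S4} and {S0,S5}.
Refine {S2,S3,S4} on symbol R: members go to different blocks, giving {S2,S4} and {S3}.
No further refinement is possible. Final partition (4 blocks): {S2,S4} | {S1,S6} | {S0,S5} | {S3}.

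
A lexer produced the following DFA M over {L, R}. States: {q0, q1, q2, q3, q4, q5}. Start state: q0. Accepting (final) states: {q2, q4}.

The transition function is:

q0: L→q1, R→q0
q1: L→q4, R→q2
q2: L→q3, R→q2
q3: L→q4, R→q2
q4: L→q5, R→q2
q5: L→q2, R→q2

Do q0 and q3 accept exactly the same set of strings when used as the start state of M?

No

Every state is reachable, so we keep all 6.
Start with accepting vs non-accepting: {q2,q4} | {q0,q1,q3,q5}.
Refine {q0,q1,q3,q5} on symbol L: members go to different blocks, giving {q1,q3,q5} and {q0}.
The partition is now stable with 3 blocks: {q2,q4} | {q1,q3,q5} | {q0}.
q0 and q3 end up in different blocks, so they are distinguishable. For instance, the string 'L' is accepted from only q3.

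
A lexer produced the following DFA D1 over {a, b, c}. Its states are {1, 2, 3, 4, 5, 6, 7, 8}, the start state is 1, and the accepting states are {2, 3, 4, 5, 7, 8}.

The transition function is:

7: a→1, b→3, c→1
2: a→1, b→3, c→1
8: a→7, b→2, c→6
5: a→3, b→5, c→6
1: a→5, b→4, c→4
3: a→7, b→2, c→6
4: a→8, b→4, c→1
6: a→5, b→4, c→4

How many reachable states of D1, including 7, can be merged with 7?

2

All states are reachable from the start state.
Start with accepting vs non-accepting: {2,3,4,5,7,8} | {1,6}.
Split {2,3,4,5,7,8} by δ(·,a) → {3,4,5,8} and {2,7}.
On input a, block {3,4,5,8} splits into {3,8} and {4,5}.
The partition is now stable with 4 blocks: {3,8} | {1,6} | {2,7} | {4,5}.
State 7 belongs to the block {2,7}, which has 2 states.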